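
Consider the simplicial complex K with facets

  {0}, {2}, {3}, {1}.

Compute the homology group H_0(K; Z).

H_0 = Z^4.

Take the total order 0 < 1 < 2 < 3 on the vertex set. Then K (dimension 0) consists of the simplices:

  0-simplices (4): [0], [1], [2], [3]

Hence C_0 ≅ Z^4.

From H_k ≅ ker(∂_k) / im(∂_{k+1}) we obtain:

  H_0: rank C_0 − rank ∂_1 = 4 − 0 = 4, and there is no ∂_1, so H_0 = Z^4.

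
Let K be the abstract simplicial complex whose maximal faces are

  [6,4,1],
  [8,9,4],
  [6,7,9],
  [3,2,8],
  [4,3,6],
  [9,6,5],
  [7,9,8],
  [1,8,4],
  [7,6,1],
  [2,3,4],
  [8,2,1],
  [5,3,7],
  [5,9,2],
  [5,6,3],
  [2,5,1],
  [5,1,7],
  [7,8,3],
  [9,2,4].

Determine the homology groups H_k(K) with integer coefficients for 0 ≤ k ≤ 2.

H_0 = Z,  H_1 = Z × Z/2,  H_2 = 0.

Order the vertices as 1 < 2 < 3 < 4 < 5 < 6 < 7 < 8 < 9. Listing each simplex with vertices in this order, K has dimension 2 with simplices:

  0-simplices (9): [1], [2], [3], [4], [5], [6], [7], [8], [9]
  1-simplices (27): (27 of them)
  2-simplices (18): [1,2,5], [1,2,8], [1,4,6], [1,4,8], [1,5,7], [1,6,7], [2,3,4], [2,3,8], [2,4,9], [2,5,9], [3,4,6], [3,5,6], [3,5,7], [3,7,8], [4,8,9], [5,6,9], [6,7,9], [7,8,9]

Hence C_0 ≅ Z^9, C_1 ≅ Z^27, C_2 ≅ Z^18.

The boundary map ∂_1: C_1 → C_0 is given by ∂[p,q] = [q] − [p].
As a 9×27 matrix over Z this has rank 8, with invariant factors (1,1,1,1,1,1,1,1).

The boundary map ∂_2: C_2 → C_1 maps a triangle to the signed sum of its edges. For instance
  ∂[2,3,4] = [3,4] − [2,4] + [2,3],
  ∂[1,5,7] = [5,7] − [1,7] + [1,5].
As a 27×18 matrix over Z this has rank 18, with invariant factors (1,1,1,1,1,1,1,1,1,1,1,1,1,1,1,1,1,2).

Computing H_k = (kernel of ∂_k) / (image of ∂_{k+1}):

  H_0: rank C_0 − rank ∂_1 = 9 − 8 = 1, and the invariant factors of ∂_1 are all 1, so H_0 = Z.
  H_1: rank ker ∂_1 − rank ∂_2 = (27 − 8) − 18 = 1, and ∂_2 has invariant factor 2 > 1, so H_1 = Z × Z/2.
  H_2: rank ker ∂_2 − rank ∂_3 = (18 − 18) − 0 = 0, and there is no ∂_3, so H_2 = 0.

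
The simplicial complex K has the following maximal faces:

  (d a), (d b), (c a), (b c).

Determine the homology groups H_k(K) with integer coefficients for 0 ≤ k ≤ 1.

H_0 ≅ Z,  H_1 ≅ Z.

Take the total order a < b < c < d on the vertex set. Then K (dimension 1) consists of the simplices:

  0-simplices (4): a, b, c, d
  1-simplices (4): ac, ad, bc, bd

Hence C_0 ≅ Z^4, C_1 ≅ Z^4.

The boundary map ∂_1: C_1 → C_0 is given by ∂[p,q] = [q] − [p]. For instance
  ∂bc = c − b.
As a 4×4 matrix over Z this has rank 3, with invariant factors (1,1,1).

Now H_k = ker ∂_k / im ∂_{k+1}, so:

  H_0: rank C_0 − rank ∂_1 = 4 − 3 = 1, and the invariant factors of ∂_1 are all 1, so H_0 = Z.
  H_1: rank ker ∂_1 − rank ∂_2 = (4 − 3) − 0 = 1, and there is no ∂_2, so H_1 = Z.

As a check, the Euler characteristic is 4 − 4 = 0, which agrees with 1 − 1 = 0.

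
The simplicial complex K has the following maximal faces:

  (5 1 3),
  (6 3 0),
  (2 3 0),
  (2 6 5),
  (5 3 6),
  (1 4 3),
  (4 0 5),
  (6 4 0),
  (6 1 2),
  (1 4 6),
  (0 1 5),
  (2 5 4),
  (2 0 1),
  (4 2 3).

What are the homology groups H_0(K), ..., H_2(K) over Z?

H_0 = Z,  H_1 = Z^2,  H_2 = Z.

We work with the vertex ordering 0 < 1 < 2 < 3 < 4 < 5 < 6. The simplices of K, each written with vertices in increasing order, are:

  0-simplices (7): [0], [1], [2], [3], [4], [5], [6]
  1-simplices (21): [0,1], [0,2], [0,3], [0,4], [0,5], [0,6], [1,2], [1,3], [1,4], [1,5], [1,6], [2,3], [2,4], [2,5], [2,6], [3,4], [3,5], [3,6], [4,5], [4,6], [5,6]
  2-simplices (14): [0,1,2], [0,1,5], [0,2,3], [0,3,6], [0,4,5], [0,4,6], [1,2,6], [1,3,4], [1,3,5], [1,4,6], [2,3,4], [2,4,5], [2,5,6], [3,5,6]

giving chain groups C_0 ≅ Z^7, C_1 ≅ Z^21, C_2 ≅ Z^14.

The boundary map ∂_1: C_1 → C_0 sends each edge [p,q] (with p < q) to q − p. For instance
  ∂[5,6] = [6] − [5].
The 7×21 boundary matrix has rank 6 and Smith normal form diag(1,1,1,1,1,1).

The boundary map ∂_2: C_2 → C_1 acts by ∂[p,q,r] = [q,r] − [p,r] + [p,q]. For instance
  ∂[0,4,5] = [4,5] − [0,5] + [0,4],
  ∂[0,3,6] = [3,6] − [0,6] + [0,3].
This gives a 21×14 integer matrix of rank 13; reducing to Smith normal form yields diagonal entries (1,1,1,1,1,1,1,1,1,1,1,1,1).

From H_k ≅ ker(∂_k) / im(∂_{k+1}) we obtain:

  H_0: rank C_0 − rank ∂_1 = 7 − 6 = 1, and the invariant factors of ∂_1 are all 1, so H_0 ≅ Z.
  H_1: rank ker ∂_1 − rank ∂_2 = (21 − 6) − 13 = 2, and the invariant factors of ∂_2 are all 1, so H_1 ≅ Z^2.
  H_2: rank ker ∂_2 − rank ∂_3 = (14 − 13) − 0 = 1, and there is no ∂_3, so H_2 ≅ Z.

As a check, the Euler characteristic is 7 − 21 + 14 = 0, which agrees with 1 − 2 + 1 = 0.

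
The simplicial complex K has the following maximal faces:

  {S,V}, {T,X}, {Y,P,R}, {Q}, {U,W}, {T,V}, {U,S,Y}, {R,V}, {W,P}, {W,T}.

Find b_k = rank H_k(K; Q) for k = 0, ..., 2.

Order the vertices as P < Q < R < S < T < U < V < W < X < Y. Listing each simplex with vertices in this order, K has dimension 2 with simplices:

  0-simplices (10): P, Q, R, S, T, U, V, W, X, Y
  1-simplices (13): PR, PW, PY, RV, RY, SU, SV, SY, TV, TW, TX, UW, UY
  2-simplices (2): PRY, SUY

so the chain groups are C_0 ≅ Z^10, C_1 ≅ Z^13, C_2 ≅ Z^2.

The boundary map ∂_1: C_1 → C_0 maps an edge to its endpoints' difference, ∂[p,q] = q − p.
As a 10×13 matrix over Z this has rank 8, with invariant factors (1,1,1,1,1,1,1,1).

Boundary ∂_2: C_2 → C_1 maps a triangle to the signed sum of its edges. For instance
  ∂PRY = RY − PY + PR,
  ∂SUY = UY − SY + SU.
As a 13×2 matrix over Z this has rank 2, with invariant factors (1,1).

Now H_k = ker ∂_k / im ∂_{k+1}, so:

  H_0: rank C_0 − rank ∂_1 = 10 − 8 = 2, and the invariant factors of ∂_1 are all 1, so H_0 = Z^2.
  H_1: rank ker ∂_1 − rank ∂_2 = (13 − 8) − 2 = 3, and the invariant factors of ∂_2 are all 1, so H_1 = Z^3.
  H_2: rank ker ∂_2 − rank ∂_3 = (2 − 2) − 0 = 0, and there is no ∂_3, so H_2 = 0.

Hence the Betti numbers are b_0 = 2, b_1 = 3, b_2 = 0.

b_0 = 2, b_1 = 3, b_2 = 0.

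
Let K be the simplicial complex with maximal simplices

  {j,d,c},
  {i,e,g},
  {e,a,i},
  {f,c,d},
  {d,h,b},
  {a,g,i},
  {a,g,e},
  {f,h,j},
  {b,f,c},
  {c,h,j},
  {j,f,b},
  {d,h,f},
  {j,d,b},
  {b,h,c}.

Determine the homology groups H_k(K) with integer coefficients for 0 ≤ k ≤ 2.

K has 10 vertices, 21 edges, 14 triangles.
rank ∂_0 = 0, rank ∂_1 = 8 ⇒ b_0 = 10 − 0 − 8 = 2; all invariant factors of ∂_1 are 1 so no torsion. So H_0 ≅ Z^2.
rank ∂_1 = 8, rank ∂_2 = 13 ⇒ b_1 = 21 − 8 − 13 = 0; ∂_2 has invariant factor(s) [2] giving torsion. So H_1 ≅ Z/2.
rank ∂_2 = 13, rank ∂_3 = 0 ⇒ b_2 = 14 − 13 − 0 = 1. So H_2 ≅ Z.

H_0 ≅ Z^2,  H_1 ≅ Z/2,  H_2 ≅ Z.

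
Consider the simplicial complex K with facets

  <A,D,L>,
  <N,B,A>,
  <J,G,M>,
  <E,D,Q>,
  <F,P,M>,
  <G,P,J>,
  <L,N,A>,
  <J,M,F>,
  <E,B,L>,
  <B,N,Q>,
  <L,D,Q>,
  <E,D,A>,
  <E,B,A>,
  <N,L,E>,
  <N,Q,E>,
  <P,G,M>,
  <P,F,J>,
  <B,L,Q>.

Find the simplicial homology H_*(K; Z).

H_0 = Z^2,  H_1 = Z/2,  H_2 = Z.

Fix the vertex order A < B < D < E < F < G < J < L < M < N < P < Q and write every simplex with vertices in increasing order. Then dim K = 2 and the simplices of K are:

  0-simplices (12): A, B, D, E, F, G, J, L, M, N, P, Q
  1-simplices (27): AB, AD, AE, AL, AN, BE, BL, BN, BQ, DE, DL, DQ, EL, EN, EQ, FJ, FM, FP, GJ, GM, GP, JM, JP, LN, LQ, MP, NQ
  2-simplices (18): ABE, ABN, ADE, ADL, ALN, BEL, BLQ, BNQ, DEQ, DLQ, ELN, ENQ, FJM, FJP, FMP, GJM, GJP, GMP

giving chain groups C_0 ≅ Z^12, C_1 ≅ Z^27, C_2 ≅ Z^18.

The boundary map ∂_1: C_1 → C_0 sends each edge [p,q] (with p < q) to q − p. For instance
  ∂LN = N − L.
The resulting 12×27 matrix has rank 10, and its Smith normal form has invariant factors (1,1,1,1,1,1,1,1,1,1).

Boundary ∂_2: C_2 → C_1 maps a triangle to the signed sum of its edges. For instance
  ∂DEQ = EQ − DQ + DE,
  ∂BLQ = LQ − BQ + BL.
The resulting 27×18 matrix has rank 17, and its Smith normal form has invariant factors (1,1,1,1,1,1,1,1,1,1,1,1,1,1,1,1,2).

Now H_k = ker ∂_k / im ∂_{k+1}, so:

  H_0: rank C_0 − rank ∂_1 = 12 − 10 = 2, and the invariant factors of ∂_1 are all 1, so H_0 ≅ Z^2.
  H_1: rank ker ∂_1 − rank ∂_2 = (27 − 10) − 17 = 0, and ∂_2 has invariant factor 2 > 1, so H_1 ≅ Z/2.
  H_2: rank ker ∂_2 − rank ∂_3 = (18 − 17) − 0 = 1, and there is no ∂_3, so H_2 ≅ Z.

As a check, the Euler characteristic is 12 − 27 + 18 = 3, which agrees with 2 − 0 + 1 = 3.
(K is a triangulation of the disjoint union of the real projective plane RP^2 and the 2-sphere S^2.)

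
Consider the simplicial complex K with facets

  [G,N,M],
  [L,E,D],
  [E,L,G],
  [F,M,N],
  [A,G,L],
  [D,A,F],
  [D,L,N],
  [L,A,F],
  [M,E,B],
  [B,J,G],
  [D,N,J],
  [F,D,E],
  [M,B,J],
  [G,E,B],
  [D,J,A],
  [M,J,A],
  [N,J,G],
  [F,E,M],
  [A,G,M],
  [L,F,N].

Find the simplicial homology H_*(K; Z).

We work with the vertex ordering A < B < D < E < F < G < J < L < M < N. The simplices of K, each written with vertices in increasing order, are:

  0-simplices (10): A, B, D, E, F, G, J, L, M, N
  1-simplices (30): AD, AF, AG, AJ, AL, AM, BE, BG, BJ, BM, DE, DF, DJ, DL, DN, EF, EG, EL, EM, FL, FM, FN, GJ, GL, GM, GN, JM, JN, LN, MN
  2-simplices (20): ADF, ADJ, AFL, AGL, AGM, AJM, BEG, BEM, BGJ, BJM, DEF, DEL, DJN, DLN, EFM, EGL, FLN, FMN, GJN, GMN

Hence C_0 ≅ Z^10, C_1 ≅ Z^30, C_2 ≅ Z^20.

∂_1: C_1 → C_0 maps an edge to its endpoints' difference, ∂[p,q] = q − p. For instance
  ∂EF = F − E.
As a 10×30 matrix over Z this has rank 9, with invariant factors (1,1,1,1,1,1,1,1,1).

The boundary map ∂_2: C_2 → C_1 sends each 2-simplex [p,q,r] to [q,r] − [p,r] + [p,q]. For instance
  ∂DLN = LN − DN + DL,
  ∂EFM = FM − EM + EF.
The 30×20 boundary matrix has rank 20 and Smith normal form diag(1,1,1,1,1,1,1,1,1,1,1,1,1,1,1,1,1,1,1,2).

Now H_k = ker ∂_k / im ∂_{k+1}, so:

  H_0: rank C_0 − rank ∂_1 = 10 − 9 = 1, and the invariant factors of ∂_1 are all 1, so H_0 ≅ Z.
  H_1: rank ker ∂_1 − rank ∂_2 = (30 − 9) − 20 = 1, and ∂_2 has invariant factor 2 > 1, so H_1 ≅ Z ⊕ Z/2.
  H_2: rank ker ∂_2 − rank ∂_3 = (20 − 20) − 0 = 0, and there is no ∂_3, so H_2 ≅ 0.

(K is a triangulation of the Klein bottle.)

H_0 ≅ Z,  H_1 ≅ Z ⊕ Z/2,  H_2 = 0.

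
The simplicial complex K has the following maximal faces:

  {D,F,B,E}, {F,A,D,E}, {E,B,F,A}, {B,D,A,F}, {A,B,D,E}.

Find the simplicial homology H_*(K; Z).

Take the total order A < B < D < E < F on the vertex set. Then K (dimension 3) consists of the simplices:

  0-simplices (5): A, B, D, E, F
  1-simplices (10): AB, AD, AE, AF, BD, BE, BF, DE, DF, EF
  2-simplices (10): ABD, ABE, ABF, ADE, ADF, AEF, BDE, BDF, BEF, DEF
  3-simplices (5): ABDE, ABDF, ABEF, ADEF, BDEF

giving chain groups C_0 ≅ Z^5, C_1 ≅ Z^10, C_2 ≅ Z^10, C_3 ≅ Z^5.

The boundary map ∂_1: C_1 → C_0 maps an edge to its endpoints' difference, ∂[p,q] = q − p. For instance
  ∂DF = F − D.
This gives a 5×10 integer matrix of rank 4; reducing to Smith normal form yields diagonal entries (1,1,1,1).

The boundary map ∂_2: C_2 → C_1 sends each 2-simplex [p,q,r] to [q,r] − [p,r] + [p,q]. For instance
  ∂BEF = EF − BF + BE,
  ∂DEF = EF − DF + DE.
As a 10×10 matrix over Z this has rank 6, with invariant factors (1,1,1,1,1,1).

Boundary ∂_3: C_3 → C_2 sends each 3-simplex σ to the alternating sum Σ_i (−1)^i (σ with its i-th vertex removed). For instance
  ∂ABEF = BEF − AEF + ABF − ABE,
  ∂ADEF = DEF − AEF + ADF − ADE.
The resulting 10×5 matrix has rank 4, and its Smith normal form has invariant factors (1,1,1,1).

From H_k ≅ ker(∂_k) / im(∂_{k+1}) we obtain:

  H_0: rank C_0 − rank ∂_1 = 5 − 4 = 1, and the invariant factors of ∂_1 are all 1, so H_0 ≅ Z.
  H_1: rank ker ∂_1 − rank ∂_2 = (10 − 4) − 6 = 0, and the invariant factors of ∂_2 are all 1, so H_1 ≅ 0.
  H_2: rank ker ∂_2 − rank ∂_3 = (10 − 6) − 4 = 0, and the invariant factors of ∂_3 are all 1, so H_2 ≅ 0.
  H_3: rank ker ∂_3 − rank ∂_4 = (5 − 4) − 0 = 1, and there is no ∂_4, so H_3 ≅ Z.

H_0 ≅ Z,  H_1 = 0,  H_2 = 0,  H_3 ≅ Z.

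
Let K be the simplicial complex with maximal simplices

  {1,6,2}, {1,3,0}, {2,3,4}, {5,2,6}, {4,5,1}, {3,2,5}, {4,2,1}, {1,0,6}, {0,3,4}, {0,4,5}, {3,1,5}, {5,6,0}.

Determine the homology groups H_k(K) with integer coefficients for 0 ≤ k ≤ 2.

H_0 = Z,  H_1 = Z/2,  H_2 = 0.

We work with the vertex ordering 0 < 1 < 2 < 3 < 4 < 5 < 6. The simplices of K, each written with vertices in increasing order, are:

  0-simplices (7): [0], [1], [2], [3], [4], [5], [6]
  1-simplices (18): [0,1], [0,3], [0,4], [0,5], [0,6], [1,2], [1,3], [1,4], [1,5], [1,6], [2,3], [2,4], [2,5], [2,6], [3,4], [3,5], [4,5], [5,6]
  2-simplices (12): [0,1,3], [0,1,6], [0,3,4], [0,4,5], [0,5,6], [1,2,4], [1,2,6], [1,3,5], [1,4,5], [2,3,4], [2,3,5], [2,5,6]

giving chain groups C_0 ≅ Z^7, C_1 ≅ Z^18, C_2 ≅ Z^12.

∂_1: C_1 → C_0 sends each edge [p,q] (with p < q) to q − p.
As a 7×18 matrix over Z this has rank 6, with invariant factors (1,1,1,1,1,1).

The boundary map ∂_2: C_2 → C_1 sends each 2-simplex [p,q,r] to [q,r] − [p,r] + [p,q]. For instance
  ∂[1,4,5] = [4,5] − [1,5] + [1,4],
  ∂[2,3,5] = [3,5] − [2,5] + [2,3].
The 18×12 boundary matrix has rank 12 and Smith normal form diag(1,1,1,1,1,1,1,1,1,1,1,2).

Now H_k = ker ∂_k / im ∂_{k+1}, so:

  H_0: rank C_0 − rank ∂_1 = 7 − 6 = 1, and the invariant factors of ∂_1 are all 1, so H_0 ≅ Z.
  H_1: rank ker ∂_1 − rank ∂_2 = (18 − 6) − 12 = 0, and ∂_2 has invariant factor 2 > 1, so H_1 ≅ Z/2.
  H_2: rank ker ∂_2 − rank ∂_3 = (12 − 12) − 0 = 0, and there is no ∂_3, so H_2 ≅ 0.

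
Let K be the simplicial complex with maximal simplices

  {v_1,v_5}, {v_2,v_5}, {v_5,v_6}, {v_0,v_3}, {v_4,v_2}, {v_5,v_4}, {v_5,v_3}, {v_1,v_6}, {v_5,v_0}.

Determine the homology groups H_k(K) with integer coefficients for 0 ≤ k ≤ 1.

H_0 ≅ Z,  H_1 ≅ Z^3.

We work with the vertex ordering v_0 < v_1 < v_2 < v_3 < v_4 < v_5 < v_6. The simplices of K, each written with vertices in increasing order, are:

  0-simplices (7): [v_0], [v_1], [v_2], [v_3], [v_4], [v_5], [v_6]
  1-simplices (9): [v_0,v_3], [v_0,v_5], [v_1,v_5], [v_1,v_6], [v_2,v_4], [v_2,v_5], [v_3,v_5], [v_4,v_5], [v_5,v_6]

so the chain groups are C_0 ≅ Z^7, C_1 ≅ Z^9.

The boundary map ∂_1: C_1 → C_0 maps an edge to its endpoints' difference, ∂[p,q] = q − p.
As a 7×9 matrix over Z this has rank 6, with invariant factors (1,1,1,1,1,1).

Reading off H_k = ker ∂_k / im ∂_{k+1}:

  H_0: rank C_0 − rank ∂_1 = 7 − 6 = 1, and the invariant factors of ∂_1 are all 1, so H_0 ≅ Z.
  H_1: rank ker ∂_1 − rank ∂_2 = (9 − 6) − 0 = 3, and there is no ∂_2, so H_1 ≅ Z^3.

As a check, the Euler characteristic is 7 − 9 = -2, which agrees with 1 − 3 = -2.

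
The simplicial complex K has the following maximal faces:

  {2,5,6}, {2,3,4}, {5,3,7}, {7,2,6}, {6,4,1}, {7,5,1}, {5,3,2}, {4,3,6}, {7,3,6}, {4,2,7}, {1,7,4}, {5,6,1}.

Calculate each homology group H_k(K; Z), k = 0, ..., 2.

Fix the vertex order 1 < 2 < 3 < 4 < 5 < 6 < 7 and write every simplex with vertices in increasing order. Then dim K = 2 and the simplices of K are:

  0-simplices (7): [1], [2], [3], [4], [5], [6], [7]
  1-simplices (18): [1,4], [1,5], [1,6], [1,7], [2,3], [2,4], [2,5], [2,6], [2,7], [3,4], [3,5], [3,6], [3,7], [4,6], [4,7], [5,6], [5,7], [6,7]
  2-simplices (12): [1,4,6], [1,4,7], [1,5,6], [1,5,7], [2,3,4], [2,3,5], [2,4,7], [2,5,6], [2,6,7], [3,4,6], [3,5,7], [3,6,7]

Hence C_0 ≅ Z^7, C_1 ≅ Z^18, C_2 ≅ Z^12.

The boundary map ∂_1: C_1 → C_0 is given by ∂[p,q] = [q] − [p].
The resulting 7×18 matrix has rank 6, and its Smith normal form has invariant factors (1,1,1,1,1,1).

Boundary ∂_2: C_2 → C_1 sends each 2-simplex [p,q,r] to [q,r] − [p,r] + [p,q]. For instance
  ∂[2,3,5] = [3,5] − [2,5] + [2,3],
  ∂[3,5,7] = [5,7] − [3,7] + [3,5].
As a 18×12 matrix over Z this has rank 12, with invariant factors (1,1,1,1,1,1,1,1,1,1,1,2).

Computing H_k = (kernel of ∂_k) / (image of ∂_{k+1}):

  H_0: rank C_0 − rank ∂_1 = 7 − 6 = 1, and the invariant factors of ∂_1 are all 1, so H_0 = Z.
  H_1: rank ker ∂_1 − rank ∂_2 = (18 − 6) − 12 = 0, and ∂_2 has invariant factor 2 > 1, so H_1 = Z/2Z.
  H_2: rank ker ∂_2 − rank ∂_3 = (12 − 12) − 0 = 0, and there is no ∂_3, so H_2 = 0.

As a check, the Euler characteristic is 7 − 18 + 12 = 1, which agrees with 1 − 0 + 0 = 1.

H_0 ≅ Z,  H_1 ≅ Z/2Z,  H_2 = 0.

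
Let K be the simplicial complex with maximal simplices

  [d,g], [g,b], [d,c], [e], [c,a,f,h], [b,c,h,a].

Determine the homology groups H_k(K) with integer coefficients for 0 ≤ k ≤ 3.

H_0 = Z^2,  H_1 = Z,  H_2 = 0,  H_3 = 0.

K has 8 vertices, 12 edges, 7 triangles, 2 3-simplices.
rank ∂_0 = 0, rank ∂_1 = 6 ⇒ b_0 = 8 − 0 − 6 = 2; all invariant factors of ∂_1 are 1 so no torsion. So H_0 ≅ Z^2.
rank ∂_1 = 6, rank ∂_2 = 5 ⇒ b_1 = 12 − 6 − 5 = 1; all invariant factors of ∂_2 are 1 so no torsion. So H_1 ≅ Z.
rank ∂_2 = 5, rank ∂_3 = 2 ⇒ b_2 = 7 − 5 − 2 = 0; all invariant factors of ∂_3 are 1 so no torsion. So H_2 ≅ 0.
rank ∂_3 = 2, rank ∂_4 = 0 ⇒ b_3 = 2 − 2 − 0 = 0. So H_3 ≅ 0.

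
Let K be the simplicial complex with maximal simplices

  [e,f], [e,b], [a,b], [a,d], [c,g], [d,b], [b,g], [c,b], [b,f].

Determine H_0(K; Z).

H_0 = Z.

We work with the vertex ordering a < b < c < d < e < f < g. The simplices of K, each written with vertices in increasing order, are:

  0-simplices (7): a, b, c, d, e, f, g
  1-simplices (9): ab, ad, bc, bd, be, bf, bg, cg, ef

so the chain groups are C_0 ≅ Z^7, C_1 ≅ Z^9.

The boundary map ∂_1: C_1 → C_0 sends each edge [p,q] (with p < q) to q − p.
This gives a 7×9 integer matrix of rank 6; reducing to Smith normal form yields diagonal entries (1,1,1,1,1,1).

Now H_k = ker ∂_k / im ∂_{k+1}, so:

  H_0: rank C_0 − rank ∂_1 = 7 − 6 = 1, and the invariant factors of ∂_1 are all 1, so H_0 = Z.

(K is a triangulation of a wedge of 3 circles.)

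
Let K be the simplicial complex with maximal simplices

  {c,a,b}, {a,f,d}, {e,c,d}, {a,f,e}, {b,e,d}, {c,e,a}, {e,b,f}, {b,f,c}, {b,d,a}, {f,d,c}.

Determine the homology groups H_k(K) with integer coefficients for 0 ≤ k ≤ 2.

H_0 ≅ Z,  H_1 ≅ Z/2,  H_2 = 0.

Take the total order a < b < c < d < e < f on the vertex set. Then K (dimension 2) consists of the simplices:

  0-simplices (6): a, b, c, d, e, f
  1-simplices (15): ab, ac, ad, ae, af, bc, bd, be, bf, cd, ce, cf, de, df, ef
  2-simplices (10): abc, abd, ace, adf, aef, bcf, bde, bef, cde, cdf

Hence C_0 ≅ Z^6, C_1 ≅ Z^15, C_2 ≅ Z^10.

The boundary map ∂_1: C_1 → C_0 maps an edge to its endpoints' difference, ∂[p,q] = q − p. For instance
  ∂de = e − d.
This gives a 6×15 integer matrix of rank 5; reducing to Smith normal form yields diagonal entries (1,1,1,1,1).

The boundary map ∂_2: C_2 → C_1 acts by ∂[p,q,r] = [q,r] − [p,r] + [p,q]. For instance
  ∂bef = ef − bf + be,
  ∂abd = bd − ad + ab.
This gives a 15×10 integer matrix of rank 10; reducing to Smith normal form yields diagonal entries (1,1,1,1,1,1,1,1,1,2).

Computing H_k = (kernel of ∂_k) / (image of ∂_{k+1}):

  H_0: rank C_0 − rank ∂_1 = 6 − 5 = 1, and the invariant factors of ∂_1 are all 1, so H_0 = Z.
  H_1: rank ker ∂_1 − rank ∂_2 = (15 − 5) − 10 = 0, and ∂_2 has invariant factor 2 > 1, so H_1 = Z/2.
  H_2: rank ker ∂_2 − rank ∂_3 = (10 − 10) − 0 = 0, and there is no ∂_3, so H_2 = 0.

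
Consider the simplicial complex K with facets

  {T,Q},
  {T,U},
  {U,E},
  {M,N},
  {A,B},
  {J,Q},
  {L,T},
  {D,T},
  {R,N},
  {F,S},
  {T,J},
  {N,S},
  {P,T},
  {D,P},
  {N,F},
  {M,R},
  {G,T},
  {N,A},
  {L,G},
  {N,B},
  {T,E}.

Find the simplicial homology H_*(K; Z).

H_0 = Z^2,  H_1 = Z^7.

Fix the vertex order A < B < D < E < F < G < J < L < M < N < P < Q < R < S < T < U and write every simplex with vertices in increasing order. Then dim K = 1 and the simplices of K are:

  0-simplices (16): A, B, D, E, F, G, J, L, M, N, P, Q, R, S, T, U
  1-simplices (21): AB, AN, BN, DP, DT, ET, EU, FN, FS, GL, GT, JQ, JT, LT, MN, MR, NR, NS, PT, QT, TU

giving chain groups C_0 ≅ Z^16, C_1 ≅ Z^21.

The boundary map ∂_1: C_1 → C_0 sends each edge [p,q] (with p < q) to q − p.
The 16×21 boundary matrix has rank 14 and Smith normal form diag(1,1,1,1,1,1,1,1,1,1,1,1,1,1).

Computing H_k = (kernel of ∂_k) / (image of ∂_{k+1}):

  H_0: rank C_0 − rank ∂_1 = 16 − 14 = 2, and the invariant factors of ∂_1 are all 1, so H_0 = Z^2.
  H_1: rank ker ∂_1 − rank ∂_2 = (21 − 14) − 0 = 7, and there is no ∂_2, so H_1 = Z^7.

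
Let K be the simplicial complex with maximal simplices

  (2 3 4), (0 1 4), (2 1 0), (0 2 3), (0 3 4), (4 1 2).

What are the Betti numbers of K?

b_0 = 1, b_1 = 0, b_2 = 1.

We work with the vertex ordering 0 < 1 < 2 < 3 < 4. The simplices of K, each written with vertices in increasing order, are:

  0-simplices (5): [0], [1], [2], [3], [4]
  1-simplices (9): [0,1], [0,2], [0,3], [0,4], [1,2], [1,4], [2,3], [2,4], [3,4]
  2-simplices (6): [0,1,2], [0,1,4], [0,2,3], [0,3,4], [1,2,4], [2,3,4]

so the chain groups are C_0 ≅ Z^5, C_1 ≅ Z^9, C_2 ≅ Z^6.

Boundary ∂_1: C_1 → C_0 is given by ∂[p,q] = [q] − [p].
The 5×9 boundary matrix has rank 4 and Smith normal form diag(1,1,1,1).

Boundary ∂_2: C_2 → C_1 sends each 2-simplex [p,q,r] to [q,r] − [p,r] + [p,q]. For instance
  ∂[0,2,3] = [2,3] − [0,3] + [0,2],
  ∂[0,3,4] = [3,4] − [0,4] + [0,3].
The resulting 9×6 matrix has rank 5, and its Smith normal form has invariant factors (1,1,1,1,1).

Now H_k = ker ∂_k / im ∂_{k+1}, so:

  H_0: rank C_0 − rank ∂_1 = 5 − 4 = 1, and the invariant factors of ∂_1 are all 1, so H_0 ≅ Z.
  H_1: rank ker ∂_1 − rank ∂_2 = (9 − 4) − 5 = 0, and the invariant factors of ∂_2 are all 1, so H_1 ≅ 0.
  H_2: rank ker ∂_2 − rank ∂_3 = (6 − 5) − 0 = 1, and there is no ∂_3, so H_2 ≅ Z.

Hence the Betti numbers are b_0 = 1, b_1 = 0, b_2 = 1.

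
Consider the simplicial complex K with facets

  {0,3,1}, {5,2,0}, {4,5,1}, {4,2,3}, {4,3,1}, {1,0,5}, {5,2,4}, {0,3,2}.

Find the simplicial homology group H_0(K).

H_0 = Z.

K has 6 vertices, 12 edges, 8 triangles.
rank ∂_0 = 0, rank ∂_1 = 5 ⇒ b_0 = 6 − 0 − 5 = 1; all invariant factors of ∂_1 are 1 so no torsion. So H_0 ≅ Z.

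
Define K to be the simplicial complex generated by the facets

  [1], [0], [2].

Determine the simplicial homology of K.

We work with the vertex ordering 0 < 1 < 2. The simplices of K, each written with vertices in increasing order, are:

  0-simplices (3): [0], [1], [2]

Hence C_0 ≅ Z^3.

Computing H_k = (kernel of ∂_k) / (image of ∂_{k+1}):

  H_0: rank C_0 − rank ∂_1 = 3 − 0 = 3, and there is no ∂_1, so H_0 = Z^3.

H_0 = Z^3.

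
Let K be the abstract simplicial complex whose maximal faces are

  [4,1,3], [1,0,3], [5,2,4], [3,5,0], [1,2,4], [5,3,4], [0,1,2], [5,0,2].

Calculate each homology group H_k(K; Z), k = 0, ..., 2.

Take the total order 0 < 1 < 2 < 3 < 4 < 5 on the vertex set. Then K (dimension 2) consists of the simplices:

  0-simplices (6): [0], [1], [2], [3], [4], [5]
  1-simplices (12): [0,1], [0,2], [0,3], [0,5], [1,2], [1,3], [1,4], [2,4], [2,5], [3,4], [3,5], [4,5]
  2-simplices (8): [0,1,2], [0,1,3], [0,2,5], [0,3,5], [1,2,4], [1,3,4], [2,4,5], [3,4,5]

so the chain groups are C_0 ≅ Z^6, C_1 ≅ Z^12, C_2 ≅ Z^8.

∂_1: C_1 → C_0 sends each edge [p,q] (with p < q) to q − p.
The resulting 6×12 matrix has rank 5, and its Smith normal form has invariant factors (1,1,1,1,1).

∂_2: C_2 → C_1 acts by ∂[p,q,r] = [q,r] − [p,r] + [p,q]. For instance
  ∂[1,2,4] = [2,4] − [1,4] + [1,2],
  ∂[0,3,5] = [3,5] − [0,5] + [0,3].
As a 12×8 matrix over Z this has rank 7, with invariant factors (1,1,1,1,1,1,1).

Now H_k = ker ∂_k / im ∂_{k+1}, so:

  H_0: rank C_0 − rank ∂_1 = 6 − 5 = 1, and the invariant factors of ∂_1 are all 1, so H_0 = Z.
  H_1: rank ker ∂_1 − rank ∂_2 = (12 − 5) − 7 = 0, and the invariant factors of ∂_2 are all 1, so H_1 = 0.
  H_2: rank ker ∂_2 − rank ∂_3 = (8 − 7) − 0 = 1, and there is no ∂_3, so H_2 = Z.

(K is a triangulation of the 2-sphere S^2.)

H_0 = Z,  H_1 = 0,  H_2 = Z.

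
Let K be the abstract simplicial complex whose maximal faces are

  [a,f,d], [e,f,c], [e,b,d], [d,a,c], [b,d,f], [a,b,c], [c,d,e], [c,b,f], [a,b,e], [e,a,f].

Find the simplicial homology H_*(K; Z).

H_0 ≅ Z,  H_1 ≅ Z/2,  H_2 = 0.

Take the total order a < b < c < d < e < f on the vertex set. Then K (dimension 2) consists of the simplices:

  0-simplices (6): a, b, c, d, e, f
  1-simplices (15): ab, ac, ad, ae, af, bc, bd, be, bf, cd, ce, cf, de, df, ef
  2-simplices (10): abc, abe, acd, adf, aef, bcf, bde, bdf, cde, cef

Hence C_0 ≅ Z^6, C_1 ≅ Z^15, C_2 ≅ Z^10.

∂_1: C_1 → C_0 sends each edge [p,q] (with p < q) to q − p. For instance
  ∂cd = d − c.
The 6×15 boundary matrix has rank 5 and Smith normal form diag(1,1,1,1,1).

Boundary ∂_2: C_2 → C_1 acts by ∂[p,q,r] = [q,r] − [p,r] + [p,q]. For instance
  ∂bde = de − be + bd,
  ∂cef = ef − cf + ce.
The resulting 15×10 matrix has rank 10, and its Smith normal form has invariant factors (1,1,1,1,1,1,1,1,1,2).

Computing H_k = (kernel of ∂_k) / (image of ∂_{k+1}):

  H_0: rank C_0 − rank ∂_1 = 6 − 5 = 1, and the invariant factors of ∂_1 are all 1, so H_0 ≅ Z.
  H_1: rank ker ∂_1 − rank ∂_2 = (15 − 5) − 10 = 0, and ∂_2 has invariant factor 2 > 1, so H_1 ≅ Z/2.
  H_2: rank ker ∂_2 − rank ∂_3 = (10 − 10) − 0 = 0, and there is no ∂_3, so H_2 ≅ 0.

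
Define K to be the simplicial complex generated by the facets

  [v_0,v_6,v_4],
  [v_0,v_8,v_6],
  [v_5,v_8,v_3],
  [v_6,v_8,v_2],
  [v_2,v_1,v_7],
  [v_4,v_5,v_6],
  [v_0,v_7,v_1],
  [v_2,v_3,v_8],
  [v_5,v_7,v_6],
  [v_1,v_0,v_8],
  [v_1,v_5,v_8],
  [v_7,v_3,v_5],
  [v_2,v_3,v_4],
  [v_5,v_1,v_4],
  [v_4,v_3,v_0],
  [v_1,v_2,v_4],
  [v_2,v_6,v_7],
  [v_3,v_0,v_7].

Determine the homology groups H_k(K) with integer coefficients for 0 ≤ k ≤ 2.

Take the total order v_0 < v_1 < v_2 < v_3 < v_4 < v_5 < v_6 < v_7 < v_8 on the vertex set. Then K (dimension 2) consists of the simplices:

  0-simplices (9): [v_0], [v_1], [v_2], [v_3], [v_4], [v_5], [v_6], [v_7], [v_8]
  1-simplices (27): (27 of them)
  2-simplices (18): (18 of them)

giving chain groups C_0 ≅ Z^9, C_1 ≅ Z^27, C_2 ≅ Z^18.

Boundary ∂_1: C_1 → C_0 maps an edge to its endpoints' difference, ∂[p,q] = q − p. For instance
  ∂[v_1,v_7] = [v_7] − [v_1].
The 9×27 boundary matrix has rank 8 and Smith normal form diag(1,1,1,1,1,1,1,1).

Boundary ∂_2: C_2 → C_1 sends each 2-simplex [p,q,r] to [q,r] − [p,r] + [p,q]. For instance
  ∂[v_5,v_6,v_7] = [v_6,v_7] − [v_5,v_7] + [v_5,v_6],
  ∂[v_2,v_3,v_4] = [v_3,v_4] − [v_2,v_4] + [v_2,v_3].
As a 27×18 matrix over Z this has rank 17, with invariant factors (1,1,1,1,1,1,1,1,1,1,1,1,1,1,1,1,1).

Computing H_k = (kernel of ∂_k) / (image of ∂_{k+1}):

  H_0: rank C_0 − rank ∂_1 = 9 − 8 = 1, and the invariant factors of ∂_1 are all 1, so H_0 ≅ Z.
  H_1: rank ker ∂_1 − rank ∂_2 = (27 − 8) − 17 = 2, and the invariant factors of ∂_2 are all 1, so H_1 ≅ Z^2.
  H_2: rank ker ∂_2 − rank ∂_3 = (18 − 17) − 0 = 1, and there is no ∂_3, so H_2 ≅ Z.

(K is a triangulation of the torus T^2.)

H_0 ≅ Z,  H_1 ≅ Z^2,  H_2 ≅ Z.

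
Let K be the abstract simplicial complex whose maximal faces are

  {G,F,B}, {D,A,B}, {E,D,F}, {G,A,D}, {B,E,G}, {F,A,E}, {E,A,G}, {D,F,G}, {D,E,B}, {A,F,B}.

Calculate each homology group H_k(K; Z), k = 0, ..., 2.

We work with the vertex ordering A < B < D < E < F < G. The simplices of K, each written with vertices in increasing order, are:

  0-simplices (6): A, B, D, E, F, G
  1-simplices (15): AB, AD, AE, AF, AG, BD, BE, BF, BG, DE, DF, DG, EF, EG, FG
  2-simplices (10): ABD, ABF, ADG, AEF, AEG, BDE, BEG, BFG, DEF, DFG

giving chain groups C_0 ≅ Z^6, C_1 ≅ Z^15, C_2 ≅ Z^10.

The boundary map ∂_1: C_1 → C_0 is given by ∂[p,q] = [q] − [p].
The resulting 6×15 matrix has rank 5, and its Smith normal form has invariant factors (1,1,1,1,1).

∂_2: C_2 → C_1 sends each 2-simplex [p,q,r] to [q,r] − [p,r] + [p,q]. For instance
  ∂DFG = FG − DG + DF,
  ∂BDE = DE − BE + BD.
The resulting 15×10 matrix has rank 10, and its Smith normal form has invariant factors (1,1,1,1,1,1,1,1,1,2).

From H_k ≅ ker(∂_k) / im(∂_{k+1}) we obtain:

  H_0: rank C_0 − rank ∂_1 = 6 − 5 = 1, and the invariant factors of ∂_1 are all 1, so H_0 = Z.
  H_1: rank ker ∂_1 − rank ∂_2 = (15 − 5) − 10 = 0, and ∂_2 has invariant factor 2 > 1, so H_1 = Z/2Z.
  H_2: rank ker ∂_2 − rank ∂_3 = (10 − 10) − 0 = 0, and there is no ∂_3, so H_2 = 0.

H_0 ≅ Z,  H_1 ≅ Z/2Z,  H_2 = 0.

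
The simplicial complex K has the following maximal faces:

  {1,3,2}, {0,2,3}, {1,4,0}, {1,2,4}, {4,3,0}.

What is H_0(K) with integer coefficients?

Order the vertices as 0 < 1 < 2 < 3 < 4. Listing each simplex with vertices in this order, K has dimension 2 with simplices:

  0-simplices (5): [0], [1], [2], [3], [4]
  1-simplices (10): [0,1], [0,2], [0,3], [0,4], [1,2], [1,3], [1,4], [2,3], [2,4], [3,4]
  2-simplices (5): [0,1,4], [0,2,3], [0,3,4], [1,2,3], [1,2,4]

so the chain groups are C_0 ≅ Z^5, C_1 ≅ Z^10, C_2 ≅ Z^5.

∂_1: C_1 → C_0 is given by ∂[p,q] = [q] − [p]. For instance
  ∂[0,2] = [2] − [0].
As a 5×10 matrix over Z this has rank 4, with invariant factors (1,1,1,1).

The boundary map ∂_2: C_2 → C_1 acts by ∂[p,q,r] = [q,r] − [p,r] + [p,q]. For instance
  ∂[0,1,4] = [1,4] − [0,4] + [0,1],
  ∂[1,2,4] = [2,4] − [1,4] + [1,2].
The 10×5 boundary matrix has rank 5 and Smith normal form diag(1,1,1,1,1).

Reading off H_k = ker ∂_k / im ∂_{k+1}:

  H_0: rank C_0 − rank ∂_1 = 5 − 4 = 1, and the invariant factors of ∂_1 are all 1, so H_0 ≅ Z.

(K is a triangulation of the Möbius band.)

H_0 ≅ Z.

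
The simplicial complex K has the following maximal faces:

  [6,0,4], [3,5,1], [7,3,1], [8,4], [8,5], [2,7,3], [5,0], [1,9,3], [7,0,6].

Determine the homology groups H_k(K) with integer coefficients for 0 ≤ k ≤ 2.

K has 10 vertices, 17 edges, 6 triangles.
rank ∂_0 = 0, rank ∂_1 = 9 ⇒ b_0 = 10 − 0 − 9 = 1; all invariant factors of ∂_1 are 1 so no torsion. So H_0 ≅ Z.
rank ∂_1 = 9, rank ∂_2 = 6 ⇒ b_1 = 17 − 9 − 6 = 2; all invariant factors of ∂_2 are 1 so no torsion. So H_1 ≅ Z^2.
rank ∂_2 = 6, rank ∂_3 = 0 ⇒ b_2 = 6 − 6 − 0 = 0. So H_2 ≅ 0.

H_0 ≅ Z,  H_1 ≅ Z^2,  H_2 = 0.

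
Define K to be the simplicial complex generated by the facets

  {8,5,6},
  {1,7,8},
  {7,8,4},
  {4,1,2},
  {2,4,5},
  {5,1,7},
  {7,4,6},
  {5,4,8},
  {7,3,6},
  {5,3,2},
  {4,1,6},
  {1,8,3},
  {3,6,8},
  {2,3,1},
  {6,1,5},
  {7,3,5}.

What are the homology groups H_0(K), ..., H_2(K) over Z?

H_0 ≅ Z,  H_1 ≅ Z^2,  H_2 ≅ Z.

K has 8 vertices, 24 edges, 16 triangles.
rank ∂_0 = 0, rank ∂_1 = 7 ⇒ b_0 = 8 − 0 − 7 = 1; all invariant factors of ∂_1 are 1 so no torsion. So H_0 = Z.
rank ∂_1 = 7, rank ∂_2 = 15 ⇒ b_1 = 24 − 7 − 15 = 2; all invariant factors of ∂_2 are 1 so no torsion. So H_1 = Z^2.
rank ∂_2 = 15, rank ∂_3 = 0 ⇒ b_2 = 16 − 15 − 0 = 1. So H_2 = Z.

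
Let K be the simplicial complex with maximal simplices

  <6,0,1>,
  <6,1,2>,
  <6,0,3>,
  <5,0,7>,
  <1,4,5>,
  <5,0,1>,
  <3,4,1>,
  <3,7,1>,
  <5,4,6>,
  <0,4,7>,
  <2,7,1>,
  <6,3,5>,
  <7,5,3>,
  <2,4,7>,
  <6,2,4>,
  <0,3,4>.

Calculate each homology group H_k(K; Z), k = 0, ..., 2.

Fix the vertex order 0 < 1 < 2 < 3 < 4 < 5 < 6 < 7 and write every simplex with vertices in increasing order. Then dim K = 2 and the simplices of K are:

  0-simplices (8): [0], [1], [2], [3], [4], [5], [6], [7]
  1-simplices (24): (24 of them)
  2-simplices (16): [0,1,5], [0,1,6], [0,3,4], [0,3,6], [0,4,7], [0,5,7], [1,2,6], [1,2,7], [1,3,4], [1,3,7], [1,4,5], [2,4,6], [2,4,7], [3,5,6], [3,5,7], [4,5,6]

Hence C_0 ≅ Z^8, C_1 ≅ Z^24, C_2 ≅ Z^16.

The boundary map ∂_1: C_1 → C_0 sends each edge [p,q] (with p < q) to q − p. For instance
  ∂[1,5] = [5] − [1].
As a 8×24 matrix over Z this has rank 7, with invariant factors (1,1,1,1,1,1,1).

The boundary map ∂_2: C_2 → C_1 sends each 2-simplex [p,q,r] to [q,r] − [p,r] + [p,q]. For instance
  ∂[0,1,5] = [1,5] − [0,5] + [0,1],
  ∂[1,2,7] = [2,7] − [1,7] + [1,2].
The resulting 24×16 matrix has rank 15, and its Smith normal form has invariant factors (1,1,1,1,1,1,1,1,1,1,1,1,1,1,1).

Now H_k = ker ∂_k / im ∂_{k+1}, so:

  H_0: rank C_0 − rank ∂_1 = 8 − 7 = 1, and the invariant factors of ∂_1 are all 1, so H_0 = Z.
  H_1: rank ker ∂_1 − rank ∂_2 = (24 − 7) − 15 = 2, and the invariant factors of ∂_2 are all 1, so H_1 = Z^2.
  H_2: rank ker ∂_2 − rank ∂_3 = (16 − 15) − 0 = 1, and there is no ∂_3, so H_2 = Z.

H_0 = Z,  H_1 = Z^2,  H_2 = Z.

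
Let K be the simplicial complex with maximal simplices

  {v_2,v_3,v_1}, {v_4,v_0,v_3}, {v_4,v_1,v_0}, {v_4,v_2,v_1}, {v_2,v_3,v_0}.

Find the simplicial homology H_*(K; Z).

Fix the vertex order v_0 < v_1 < v_2 < v_3 < v_4 and write every simplex with vertices in increasing order. Then dim K = 2 and the simplices of K are:

  0-simplices (5): [v_0], [v_1], [v_2], [v_3], [v_4]
  1-simplices (10): [v_0,v_1], [v_0,v_2], [v_0,v_3], [v_0,v_4], [v_1,v_2], [v_1,v_3], [v_1,v_4], [v_2,v_3], [v_2,v_4], [v_3,v_4]
  2-simplices (5): [v_0,v_1,v_4], [v_0,v_2,v_3], [v_0,v_3,v_4], [v_1,v_2,v_3], [v_1,v_2,v_4]

so the chain groups are C_0 ≅ Z^5, C_1 ≅ Z^10, C_2 ≅ Z^5.

The boundary map ∂_1: C_1 → C_0 sends each edge [p,q] (with p < q) to q − p. For instance
  ∂[v_0,v_4] = [v_4] − [v_0].
The resulting 5×10 matrix has rank 4, and its Smith normal form has invariant factors (1,1,1,1).

Boundary ∂_2: C_2 → C_1 sends each 2-simplex [p,q,r] to [q,r] − [p,r] + [p,q]. For instance
  ∂[v_1,v_2,v_4] = [v_2,v_4] − [v_1,v_4] + [v_1,v_2],
  ∂[v_0,v_2,v_3] = [v_2,v_3] − [v_0,v_3] + [v_0,v_2].
The 10×5 boundary matrix has rank 5 and Smith normal form diag(1,1,1,1,1).

Computing H_k = (kernel of ∂_k) / (image of ∂_{k+1}):

  H_0: rank C_0 − rank ∂_1 = 5 − 4 = 1, and the invariant factors of ∂_1 are all 1, so H_0 ≅ Z.
  H_1: rank ker ∂_1 − rank ∂_2 = (10 − 4) − 5 = 1, and the invariant factors of ∂_2 are all 1, so H_1 ≅ Z.
  H_2: rank ker ∂_2 − rank ∂_3 = (5 − 5) − 0 = 0, and there is no ∂_3, so H_2 ≅ 0.

As a check, the Euler characteristic is 5 − 10 + 5 = 0, which agrees with 1 − 1 + 0 = 0.

H_0 = Z,  H_1 = Z,  H_2 = 0.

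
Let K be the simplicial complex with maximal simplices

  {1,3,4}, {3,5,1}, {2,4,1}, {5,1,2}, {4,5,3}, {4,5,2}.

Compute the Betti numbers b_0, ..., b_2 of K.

Fix the vertex order 1 < 2 < 3 < 4 < 5 and write every simplex with vertices in increasing order. Then dim K = 2 and the simplices of K are:

  0-simplices (5): [1], [2], [3], [4], [5]
  1-simplices (9): [1,2], [1,3], [1,4], [1,5], [2,4], [2,5], [3,4], [3,5], [4,5]
  2-simplices (6): [1,2,4], [1,2,5], [1,3,4], [1,3,5], [2,4,5], [3,4,5]

Hence C_0 ≅ Z^5, C_1 ≅ Z^9, C_2 ≅ Z^6.

The boundary map ∂_1: C_1 → C_0 sends each edge [p,q] (with p < q) to q − p.
The 5×9 boundary matrix has rank 4 and Smith normal form diag(1,1,1,1).

The boundary map ∂_2: C_2 → C_1 maps a triangle to the signed sum of its edges. For instance
  ∂[3,4,5] = [4,5] − [3,5] + [3,4],
  ∂[2,4,5] = [4,5] − [2,5] + [2,4].
As a 9×6 matrix over Z this has rank 5, with invariant factors (1,1,1,1,1).

Now H_k = ker ∂_k / im ∂_{k+1}, so:

  H_0: rank C_0 − rank ∂_1 = 5 − 4 = 1, and the invariant factors of ∂_1 are all 1, so H_0 ≅ Z.
  H_1: rank ker ∂_1 − rank ∂_2 = (9 − 4) − 5 = 0, and the invariant factors of ∂_2 are all 1, so H_1 ≅ 0.
  H_2: rank ker ∂_2 − rank ∂_3 = (6 − 5) − 0 = 1, and there is no ∂_3, so H_2 ≅ Z.

Hence the Betti numbers are b_0 = 1, b_1 = 0, b_2 = 1.

b_0 = 1, b_1 = 0, b_2 = 1.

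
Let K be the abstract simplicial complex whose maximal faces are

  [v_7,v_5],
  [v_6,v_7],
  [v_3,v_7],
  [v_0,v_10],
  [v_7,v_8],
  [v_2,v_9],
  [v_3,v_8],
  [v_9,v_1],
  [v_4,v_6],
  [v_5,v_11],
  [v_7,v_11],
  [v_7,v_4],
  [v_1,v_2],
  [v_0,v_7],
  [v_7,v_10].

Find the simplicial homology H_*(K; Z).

H_0 ≅ Z^2,  H_1 ≅ Z^5.

Order the vertices as v_0 < v_1 < v_2 < v_3 < v_4 < v_5 < v_6 < v_7 < v_8 < v_9 < v_10 < v_11. Listing each simplex with vertices in this order, K has dimension 1 with simplices:

  0-simplices (12): [v_0], [v_1], [v_2], [v_3], [v_4], [v_5], [v_6], [v_7], [v_8], [v_9], [v_10], [v_11]
  1-simplices (15): (15 of them)

so the chain groups are C_0 ≅ Z^12, C_1 ≅ Z^15.

Boundary ∂_1: C_1 → C_0 sends each edge [p,q] (with p < q) to q − p. For instance
  ∂[v_3,v_8] = [v_8] − [v_3].
This gives a 12×15 integer matrix of rank 10; reducing to Smith normal form yields diagonal entries (1,1,1,1,1,1,1,1,1,1).

Reading off H_k = ker ∂_k / im ∂_{k+1}:

  H_0: rank C_0 − rank ∂_1 = 12 − 10 = 2, and the invariant factors of ∂_1 are all 1, so H_0 ≅ Z^2.
  H_1: rank ker ∂_1 − rank ∂_2 = (15 − 10) − 0 = 5, and there is no ∂_2, so H_1 ≅ Z^5.

(K is a triangulation of the disjoint union of the circle S^1 and a wedge of 4 circles.)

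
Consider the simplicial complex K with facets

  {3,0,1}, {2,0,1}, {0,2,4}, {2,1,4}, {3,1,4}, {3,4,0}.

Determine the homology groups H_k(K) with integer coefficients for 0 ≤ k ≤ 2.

Order the vertices as 0 < 1 < 2 < 3 < 4. Listing each simplex with vertices in this order, K has dimension 2 with simplices:

  0-simplices (5): [0], [1], [2], [3], [4]
  1-simplices (9): [0,1], [0,2], [0,3], [0,4], [1,2], [1,3], [1,4], [2,4], [3,4]
  2-simplices (6): [0,1,2], [0,1,3], [0,2,4], [0,3,4], [1,2,4], [1,3,4]

so the chain groups are C_0 ≅ Z^5, C_1 ≅ Z^9, C_2 ≅ Z^6.

∂_1: C_1 → C_0 maps an edge to its endpoints' difference, ∂[p,q] = q − p.
This gives a 5×9 integer matrix of rank 4; reducing to Smith normal form yields diagonal entries (1,1,1,1).

Boundary ∂_2: C_2 → C_1 acts by ∂[p,q,r] = [q,r] − [p,r] + [p,q]. For instance
  ∂[0,1,2] = [1,2] − [0,2] + [0,1],
  ∂[1,2,4] = [2,4] − [1,4] + [1,2].
The 9×6 boundary matrix has rank 5 and Smith normal form diag(1,1,1,1,1).

Reading off H_k = ker ∂_k / im ∂_{k+1}:

  H_0: rank C_0 − rank ∂_1 = 5 − 4 = 1, and the invariant factors of ∂_1 are all 1, so H_0 ≅ Z.
  H_1: rank ker ∂_1 − rank ∂_2 = (9 − 4) − 5 = 0, and the invariant factors of ∂_2 are all 1, so H_1 ≅ 0.
  H_2: rank ker ∂_2 − rank ∂_3 = (6 − 5) − 0 = 1, and there is no ∂_3, so H_2 ≅ Z.

As a check, the Euler characteristic is 5 − 9 + 6 = 2, which agrees with 1 − 0 + 1 = 2.

H_0 = Z,  H_1 = 0,  H_2 = Z.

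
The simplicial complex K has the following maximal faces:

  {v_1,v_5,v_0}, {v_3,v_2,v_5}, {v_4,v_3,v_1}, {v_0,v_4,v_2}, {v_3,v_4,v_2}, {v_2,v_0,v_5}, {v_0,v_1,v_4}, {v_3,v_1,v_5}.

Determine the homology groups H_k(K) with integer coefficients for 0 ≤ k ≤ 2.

H_0 = Z,  H_1 = 0,  H_2 = Z.

Order the vertices as v_0 < v_1 < v_2 < v_3 < v_4 < v_5. Listing each simplex with vertices in this order, K has dimension 2 with simplices:

  0-simplices (6): [v_0], [v_1], [v_2], [v_3], [v_4], [v_5]
  1-simplices (12): [v_0,v_1], [v_0,v_2], [v_0,v_4], [v_0,v_5], [v_1,v_3], [v_1,v_4], [v_1,v_5], [v_2,v_3], [v_2,v_4], [v_2,v_5], [v_3,v_4], [v_3,v_5]
  2-simplices (8): [v_0,v_1,v_4], [v_0,v_1,v_5], [v_0,v_2,v_4], [v_0,v_2,v_5], [v_1,v_3,v_4], [v_1,v_3,v_5], [v_2,v_3,v_4], [v_2,v_3,v_5]

giving chain groups C_0 ≅ Z^6, C_1 ≅ Z^12, C_2 ≅ Z^8.

∂_1: C_1 → C_0 maps an edge to its endpoints' difference, ∂[p,q] = q − p. For instance
  ∂[v_3,v_4] = [v_4] − [v_3].
This gives a 6×12 integer matrix of rank 5; reducing to Smith normal form yields diagonal entries (1,1,1,1,1).

The boundary map ∂_2: C_2 → C_1 acts by ∂[p,q,r] = [q,r] − [p,r] + [p,q]. For instance
  ∂[v_0,v_2,v_5] = [v_2,v_5] − [v_0,v_5] + [v_0,v_2],
  ∂[v_1,v_3,v_5] = [v_3,v_5] − [v_1,v_5] + [v_1,v_3].
As a 12×8 matrix over Z this has rank 7, with invariant factors (1,1,1,1,1,1,1).

Computing H_k = (kernel of ∂_k) / (image of ∂_{k+1}):

  H_0: rank C_0 − rank ∂_1 = 6 − 5 = 1, and the invariant factors of ∂_1 are all 1, so H_0 ≅ Z.
  H_1: rank ker ∂_1 − rank ∂_2 = (12 − 5) − 7 = 0, and the invariant factors of ∂_2 are all 1, so H_1 ≅ 0.
  H_2: rank ker ∂_2 − rank ∂_3 = (8 − 7) − 0 = 1, and there is no ∂_3, so H_2 ≅ Z.

As a check, the Euler characteristic is 6 − 12 + 8 = 2, which agrees with 1 − 0 + 1 = 2.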